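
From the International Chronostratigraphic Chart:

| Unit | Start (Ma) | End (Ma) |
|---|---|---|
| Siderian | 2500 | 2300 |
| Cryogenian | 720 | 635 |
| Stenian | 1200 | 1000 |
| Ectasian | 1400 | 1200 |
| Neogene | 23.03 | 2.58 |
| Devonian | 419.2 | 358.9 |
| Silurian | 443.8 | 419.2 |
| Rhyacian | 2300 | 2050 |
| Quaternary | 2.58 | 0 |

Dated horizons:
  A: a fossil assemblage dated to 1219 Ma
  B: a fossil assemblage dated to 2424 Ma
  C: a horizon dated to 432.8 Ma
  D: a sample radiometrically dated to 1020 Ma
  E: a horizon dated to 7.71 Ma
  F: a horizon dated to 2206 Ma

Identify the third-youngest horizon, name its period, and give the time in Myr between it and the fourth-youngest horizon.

D, in the Stenian; 199 million years to A

Smaller Ma means younger, so youngest first: E 7.71 < C 432.8 < D 1020 < A 1219 < F 2206 < B 2424.
Counting 3 along gives D (1020 Ma); the excerpt puts that inside the Stenian, 1200–1000 Ma.
Next in line is A (1219 Ma), and 1219 − 1020 = 199 Myr.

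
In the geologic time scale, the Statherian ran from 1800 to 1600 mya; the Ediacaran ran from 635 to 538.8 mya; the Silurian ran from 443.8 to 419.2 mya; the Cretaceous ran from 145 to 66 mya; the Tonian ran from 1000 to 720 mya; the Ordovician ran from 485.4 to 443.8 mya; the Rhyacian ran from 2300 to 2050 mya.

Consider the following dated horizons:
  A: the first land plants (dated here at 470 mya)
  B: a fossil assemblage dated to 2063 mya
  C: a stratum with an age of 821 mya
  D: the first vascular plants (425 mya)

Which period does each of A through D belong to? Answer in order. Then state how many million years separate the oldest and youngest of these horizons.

A: 470 Ma lies in 485.4–443.8 Ma, so Ordovician.
B: 2063 Ma lies in 2300–2050 Ma, so Rhyacian.
C: 821 Ma lies in 1000–720 Ma, so Tonian.
D: 425 Ma lies in 443.8–419.2 Ma, so Silurian.
Oldest = 2063 Ma, youngest = 425 Ma → span 1638 Myr.

A — Ordovician; B — Rhyacian; C — Tonian; D — Silurian; span 1638 million years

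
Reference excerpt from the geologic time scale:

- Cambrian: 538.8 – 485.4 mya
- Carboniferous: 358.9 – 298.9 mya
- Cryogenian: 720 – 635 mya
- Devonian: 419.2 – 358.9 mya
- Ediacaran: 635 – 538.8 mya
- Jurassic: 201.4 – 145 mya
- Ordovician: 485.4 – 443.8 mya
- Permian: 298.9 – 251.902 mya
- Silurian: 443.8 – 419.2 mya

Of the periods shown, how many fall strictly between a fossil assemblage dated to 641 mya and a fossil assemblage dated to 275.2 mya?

6

The older date is 641 Ma and the younger is 275.2 Ma.
Periods with start < 641 and end > 275.2 Ma: Ediacaran (635–538.8), Cambrian (538.8–485.4), Ordovician (485.4–443.8), Silurian (443.8–419.2), Devonian (419.2–358.9), Carboniferous (358.9–298.9).
That is 6 complete periods.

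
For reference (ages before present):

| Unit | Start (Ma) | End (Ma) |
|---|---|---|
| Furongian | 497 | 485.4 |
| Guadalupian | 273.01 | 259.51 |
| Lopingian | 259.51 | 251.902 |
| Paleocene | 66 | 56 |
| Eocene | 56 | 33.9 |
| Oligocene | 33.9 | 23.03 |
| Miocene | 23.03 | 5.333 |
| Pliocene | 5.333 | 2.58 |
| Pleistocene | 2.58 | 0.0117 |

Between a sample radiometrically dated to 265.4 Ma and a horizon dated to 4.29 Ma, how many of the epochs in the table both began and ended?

5

The older date is 265.4 Ma and the younger is 4.29 Ma.
Epochs with start < 265.4 and end > 4.29 Ma: Lopingian (259.51–251.902), Paleocene (66–56), Eocene (56–33.9), Oligocene (33.9–23.03), Miocene (23.03–5.333).
That is 5 complete epochs.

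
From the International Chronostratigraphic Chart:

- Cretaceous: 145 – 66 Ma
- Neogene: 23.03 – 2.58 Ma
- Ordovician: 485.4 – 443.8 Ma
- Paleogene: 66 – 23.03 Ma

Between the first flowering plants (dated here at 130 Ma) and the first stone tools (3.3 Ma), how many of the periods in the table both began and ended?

130 Ma sits inside the Cretaceous (145–66) and 3.3 Ma inside the Neogene (23.03–2.58); neither of those is wholly between the two dates.
The listed periods lying completely between them are Paleogene — 1 in all.

1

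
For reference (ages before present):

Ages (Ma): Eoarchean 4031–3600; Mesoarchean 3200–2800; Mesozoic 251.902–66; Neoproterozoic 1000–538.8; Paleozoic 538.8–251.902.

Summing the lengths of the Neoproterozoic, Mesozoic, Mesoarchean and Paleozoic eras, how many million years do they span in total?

1334 million years

Duration is start − end for each: (1000 − 538.8) + (251.902 − 66) + (3200 − 2800) + (538.8 − 251.902).
That is 461.2 + 185.902 + 400 + 286.898, which totals 1334 million years.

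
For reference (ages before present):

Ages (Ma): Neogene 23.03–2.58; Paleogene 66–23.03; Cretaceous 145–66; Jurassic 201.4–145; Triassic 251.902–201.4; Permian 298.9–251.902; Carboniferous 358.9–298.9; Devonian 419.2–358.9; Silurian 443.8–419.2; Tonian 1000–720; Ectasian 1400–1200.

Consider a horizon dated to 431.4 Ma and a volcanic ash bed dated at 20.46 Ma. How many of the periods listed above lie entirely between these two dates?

7

431.4 Ma sits inside the Silurian (443.8–419.2) and 20.46 Ma inside the Neogene (23.03–2.58); neither of those is wholly between the two dates.
The listed periods lying completely between them are Devonian, Carboniferous, Permian, Triassic, Jurassic, Cretaceous, Paleogene — 7 in all.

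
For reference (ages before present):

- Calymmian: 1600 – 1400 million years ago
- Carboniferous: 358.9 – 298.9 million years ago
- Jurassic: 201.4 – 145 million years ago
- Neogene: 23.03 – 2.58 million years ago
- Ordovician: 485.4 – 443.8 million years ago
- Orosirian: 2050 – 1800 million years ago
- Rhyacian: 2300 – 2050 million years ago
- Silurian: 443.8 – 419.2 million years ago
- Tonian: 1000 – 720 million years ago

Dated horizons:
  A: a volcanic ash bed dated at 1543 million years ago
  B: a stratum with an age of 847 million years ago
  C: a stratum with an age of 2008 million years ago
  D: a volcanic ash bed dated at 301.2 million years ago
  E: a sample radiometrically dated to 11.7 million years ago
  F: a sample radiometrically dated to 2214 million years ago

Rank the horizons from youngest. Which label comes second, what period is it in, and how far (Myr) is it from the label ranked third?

D, in the Carboniferous; 545.8 million years to B

Sorted youngest-first by Ma: E (11.7), D (301.2), B (847), A (1543), C (2008), F (2214).
The second youngest is D at 301.2 Ma, which lies in 358.9–298.9 Ma: the Carboniferous.
The third youngest is B at 847 Ma; separation = |301.2 − 847| = 545.8 Myr.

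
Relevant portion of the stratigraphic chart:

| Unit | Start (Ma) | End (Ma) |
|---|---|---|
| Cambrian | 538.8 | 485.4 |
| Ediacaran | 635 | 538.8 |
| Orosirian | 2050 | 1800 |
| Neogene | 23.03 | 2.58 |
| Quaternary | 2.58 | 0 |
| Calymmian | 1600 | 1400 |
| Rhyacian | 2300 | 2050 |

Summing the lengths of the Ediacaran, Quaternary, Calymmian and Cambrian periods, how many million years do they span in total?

352.18 million years

Each duration: Ediacaran = 96.2; Quaternary = 2.58; Calymmian = 200; Cambrian = 53.4.
Sum: 96.2 + 2.58 + 200 + 53.4 = 352.18 Myr.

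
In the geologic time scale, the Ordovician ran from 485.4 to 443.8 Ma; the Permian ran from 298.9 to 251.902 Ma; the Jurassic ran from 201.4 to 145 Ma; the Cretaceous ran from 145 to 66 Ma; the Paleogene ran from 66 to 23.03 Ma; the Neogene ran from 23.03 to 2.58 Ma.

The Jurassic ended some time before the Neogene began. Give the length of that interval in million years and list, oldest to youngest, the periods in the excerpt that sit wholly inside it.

End of Jurassic = 145 Ma; start of Neogene = 23.03 Ma.
Gap = 145 − 23.03 = 121.97 Myr.
Periods wholly inside 145–23.03 Ma: Cretaceous (145–66), Paleogene (66–23.03).

121.97 million years; Cretaceous, Paleogene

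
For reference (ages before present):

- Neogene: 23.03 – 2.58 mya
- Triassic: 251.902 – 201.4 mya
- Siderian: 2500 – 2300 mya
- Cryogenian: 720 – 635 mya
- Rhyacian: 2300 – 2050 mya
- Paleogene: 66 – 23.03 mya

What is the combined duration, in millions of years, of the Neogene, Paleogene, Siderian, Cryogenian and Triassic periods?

398.922 million years

Each duration: Neogene = 20.45; Paleogene = 42.97; Siderian = 200; Cryogenian = 85; Triassic = 50.502.
Sum: 20.45 + 42.97 + 200 + 85 + 50.502 = 398.922 Myr.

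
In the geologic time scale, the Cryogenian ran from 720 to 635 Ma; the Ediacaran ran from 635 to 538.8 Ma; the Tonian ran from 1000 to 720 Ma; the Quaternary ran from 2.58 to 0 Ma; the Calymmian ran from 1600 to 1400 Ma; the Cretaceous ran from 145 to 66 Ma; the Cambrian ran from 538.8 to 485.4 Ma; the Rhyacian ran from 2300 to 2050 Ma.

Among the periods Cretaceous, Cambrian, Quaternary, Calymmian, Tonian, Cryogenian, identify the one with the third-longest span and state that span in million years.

Cryogenian, 85 million years

Durations: Cretaceous 79; Cambrian 53.4; Quaternary 2.58; Calymmian 200; Tonian 280; Cryogenian 85 Myr.
Sorted longest-first: Tonian (280), Calymmian (200), Cryogenian (85), Cretaceous (79), Cambrian (53.4), Quaternary (2.58).
The third longest is Cryogenian at 85 Myr.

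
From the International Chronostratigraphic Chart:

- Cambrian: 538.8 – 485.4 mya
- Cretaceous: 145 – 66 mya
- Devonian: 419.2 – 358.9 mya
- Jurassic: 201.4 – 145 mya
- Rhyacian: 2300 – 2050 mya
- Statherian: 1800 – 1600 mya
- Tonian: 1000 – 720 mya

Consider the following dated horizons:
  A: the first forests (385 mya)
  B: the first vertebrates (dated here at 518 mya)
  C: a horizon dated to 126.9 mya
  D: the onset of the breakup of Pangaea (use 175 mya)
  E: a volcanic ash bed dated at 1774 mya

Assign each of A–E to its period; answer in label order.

A — Devonian; B — Cambrian; C — Cretaceous; D — Jurassic; E — Statherian

A: 385 Ma lies in 419.2–358.9 Ma, so Devonian.
B: 518 Ma lies in 538.8–485.4 Ma, so Cambrian.
C: 126.9 Ma lies in 145–66 Ma, so Cretaceous.
D: 175 Ma lies in 201.4–145 Ma, so Jurassic.
E: 1774 Ma lies in 1800–1600 Ma, so Statherian.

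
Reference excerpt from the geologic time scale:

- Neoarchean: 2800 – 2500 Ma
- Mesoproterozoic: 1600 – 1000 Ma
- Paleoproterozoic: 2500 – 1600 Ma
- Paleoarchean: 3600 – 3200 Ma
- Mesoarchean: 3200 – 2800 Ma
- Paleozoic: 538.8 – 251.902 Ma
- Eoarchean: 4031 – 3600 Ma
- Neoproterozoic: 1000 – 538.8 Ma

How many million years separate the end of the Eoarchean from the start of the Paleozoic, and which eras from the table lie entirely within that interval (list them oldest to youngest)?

The Eoarchean closes at 3600 Ma and the Paleozoic opens at 538.8 Ma, so the interval is 3600 − 538.8 = 3061.2 Myr.
An era fits inside if it starts at or after 3600 Ma and ends at or before 538.8 Ma; oldest first that gives Paleoarchean, Mesoarchean, Neoarchean, Paleoproterozoic, Mesoproterozoic, Neoproterozoic.

3061.2 million years; Paleoarchean, Mesoarchean, Neoarchean, Paleoproterozoic, Mesoproterozoic, Neoproterozoic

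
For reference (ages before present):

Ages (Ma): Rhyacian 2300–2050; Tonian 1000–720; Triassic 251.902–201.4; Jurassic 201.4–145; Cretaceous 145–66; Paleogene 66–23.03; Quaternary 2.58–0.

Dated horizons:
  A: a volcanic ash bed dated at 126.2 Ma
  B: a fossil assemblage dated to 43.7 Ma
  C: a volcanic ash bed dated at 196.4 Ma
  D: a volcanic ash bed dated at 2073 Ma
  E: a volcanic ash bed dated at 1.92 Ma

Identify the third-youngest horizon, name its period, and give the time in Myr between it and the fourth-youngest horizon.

Sorted youngest-first by Ma: E (1.92), B (43.7), A (126.2), C (196.4), D (2073).
The third youngest is A at 126.2 Ma, which lies in 145–66 Ma: the Cretaceous.
The fourth youngest is C at 196.4 Ma; separation = |126.2 − 196.4| = 70.2 Myr.

A, in the Cretaceous; 70.2 million years to C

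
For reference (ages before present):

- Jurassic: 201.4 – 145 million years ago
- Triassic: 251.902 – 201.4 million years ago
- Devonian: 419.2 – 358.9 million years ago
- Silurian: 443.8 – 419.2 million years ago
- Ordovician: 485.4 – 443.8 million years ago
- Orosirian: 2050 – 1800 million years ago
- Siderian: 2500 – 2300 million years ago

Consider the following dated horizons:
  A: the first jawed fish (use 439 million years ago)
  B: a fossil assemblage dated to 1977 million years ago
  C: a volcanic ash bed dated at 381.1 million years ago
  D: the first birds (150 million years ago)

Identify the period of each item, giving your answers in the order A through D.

A — Silurian; B — Orosirian; C — Devonian; D — Jurassic

Match each age against the start–end ranges in the excerpt: A = 439 Ma → Silurian (443.8–419.2); B = 1977 Ma → Orosirian (2050–1800); C = 381.1 Ma → Devonian (419.2–358.9); D = 150 Ma → Jurassic (201.4–145).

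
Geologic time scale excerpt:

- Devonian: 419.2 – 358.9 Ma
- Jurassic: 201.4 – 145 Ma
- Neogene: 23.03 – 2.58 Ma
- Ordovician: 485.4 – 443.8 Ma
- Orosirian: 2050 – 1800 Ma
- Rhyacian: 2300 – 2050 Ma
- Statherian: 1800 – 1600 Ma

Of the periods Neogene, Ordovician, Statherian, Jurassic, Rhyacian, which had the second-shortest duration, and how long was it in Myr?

Start − end for each: Neogene 23.03 − 2.58 = 20.45; Ordovician 485.4 − 443.8 = 41.6; Statherian 1800 − 1600 = 200; Jurassic 201.4 − 145 = 56.4; Rhyacian 2300 − 2050 = 250.
Ranking these from shortest: Neogene < Ordovician < Jurassic < Statherian < Rhyacian.
Position 2 in that ranking is Ordovician, which lasted 41.6 Myr.

Ordovician, 41.6 million years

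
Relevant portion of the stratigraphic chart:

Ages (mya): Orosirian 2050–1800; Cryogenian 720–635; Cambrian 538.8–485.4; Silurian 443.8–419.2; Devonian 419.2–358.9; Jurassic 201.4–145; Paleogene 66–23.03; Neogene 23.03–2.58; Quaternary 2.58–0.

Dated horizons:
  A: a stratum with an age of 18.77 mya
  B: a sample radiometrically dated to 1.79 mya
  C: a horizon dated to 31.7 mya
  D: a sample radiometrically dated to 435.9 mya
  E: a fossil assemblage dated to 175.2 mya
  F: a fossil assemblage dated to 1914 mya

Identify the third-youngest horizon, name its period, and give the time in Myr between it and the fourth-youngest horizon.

C, in the Paleogene; 143.5 million years to E

Smaller Ma means younger, so youngest first: B 1.79 < A 18.77 < C 31.7 < E 175.2 < D 435.9 < F 1914.
Counting 3 along gives C (31.7 Ma); the excerpt puts that inside the Paleogene, 66–23.03 Ma.
Next in line is E (175.2 Ma), and 175.2 − 31.7 = 143.5 Myr.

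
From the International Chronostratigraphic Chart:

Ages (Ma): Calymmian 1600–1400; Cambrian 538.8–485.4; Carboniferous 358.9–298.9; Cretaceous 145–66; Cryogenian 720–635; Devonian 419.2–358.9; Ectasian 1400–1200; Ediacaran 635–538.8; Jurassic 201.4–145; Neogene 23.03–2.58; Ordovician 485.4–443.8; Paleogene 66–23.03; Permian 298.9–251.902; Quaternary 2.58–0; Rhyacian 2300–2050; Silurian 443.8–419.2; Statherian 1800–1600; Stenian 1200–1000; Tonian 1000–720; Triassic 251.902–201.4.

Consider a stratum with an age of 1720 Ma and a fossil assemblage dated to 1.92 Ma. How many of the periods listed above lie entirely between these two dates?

17

The older date is 1720 Ma and the younger is 1.92 Ma.
Periods with start < 1720 and end > 1.92 Ma: Calymmian (1600–1400), Ectasian (1400–1200), Stenian (1200–1000), Tonian (1000–720), Cryogenian (720–635), Ediacaran (635–538.8), Cambrian (538.8–485.4), Ordovician (485.4–443.8), Silurian (443.8–419.2), Devonian (419.2–358.9), Carboniferous (358.9–298.9), Permian (298.9–251.902), Triassic (251.902–201.4), Jurassic (201.4–145), Cretaceous (145–66), Paleogene (66–23.03), Neogene (23.03–2.58).
That is 17 complete periods.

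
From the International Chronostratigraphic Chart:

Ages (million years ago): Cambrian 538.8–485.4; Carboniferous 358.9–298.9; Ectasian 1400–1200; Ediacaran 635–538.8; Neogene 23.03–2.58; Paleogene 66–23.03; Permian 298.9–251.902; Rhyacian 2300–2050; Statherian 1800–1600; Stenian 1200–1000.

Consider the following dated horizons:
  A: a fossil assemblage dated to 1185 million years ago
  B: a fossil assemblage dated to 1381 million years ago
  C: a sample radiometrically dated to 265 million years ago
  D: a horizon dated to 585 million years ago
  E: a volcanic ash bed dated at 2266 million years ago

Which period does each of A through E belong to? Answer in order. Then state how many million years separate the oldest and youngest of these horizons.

Match each age against the start–end ranges in the excerpt: A = 1185 Ma → Stenian (1200–1000); B = 1381 Ma → Ectasian (1400–1200); C = 265 Ma → Permian (298.9–251.902); D = 585 Ma → Ediacaran (635–538.8); E = 2266 Ma → Rhyacian (2300–2050).
The largest age is 2266 Ma and the smallest is 265 Ma; their difference is 2001 Myr.

A — Stenian; B — Ectasian; C — Permian; D — Ediacaran; E — Rhyacian; span 2001 million years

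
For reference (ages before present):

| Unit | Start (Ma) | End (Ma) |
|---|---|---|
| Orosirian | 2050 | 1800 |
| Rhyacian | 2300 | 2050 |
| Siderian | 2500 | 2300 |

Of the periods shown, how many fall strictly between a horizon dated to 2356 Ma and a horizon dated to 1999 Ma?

2356 Ma sits inside the Siderian (2500–2300) and 1999 Ma inside the Orosirian (2050–1800); neither of those is wholly between the two dates.
The listed periods lying completely between them are Rhyacian — 1 in all.

1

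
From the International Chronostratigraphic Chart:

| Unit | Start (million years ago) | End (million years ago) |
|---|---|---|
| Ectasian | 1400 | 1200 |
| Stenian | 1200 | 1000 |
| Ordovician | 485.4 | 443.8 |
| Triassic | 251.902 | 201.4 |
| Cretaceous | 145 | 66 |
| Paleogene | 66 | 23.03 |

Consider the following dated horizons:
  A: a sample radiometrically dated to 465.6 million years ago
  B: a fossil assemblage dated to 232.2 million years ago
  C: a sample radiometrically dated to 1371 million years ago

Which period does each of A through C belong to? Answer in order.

A — Ordovician; B — Triassic; C — Ectasian

A: 465.6 Ma lies in 485.4–443.8 Ma, so Ordovician.
B: 232.2 Ma lies in 251.902–201.4 Ma, so Triassic.
C: 1371 Ma lies in 1400–1200 Ma, so Ectasian.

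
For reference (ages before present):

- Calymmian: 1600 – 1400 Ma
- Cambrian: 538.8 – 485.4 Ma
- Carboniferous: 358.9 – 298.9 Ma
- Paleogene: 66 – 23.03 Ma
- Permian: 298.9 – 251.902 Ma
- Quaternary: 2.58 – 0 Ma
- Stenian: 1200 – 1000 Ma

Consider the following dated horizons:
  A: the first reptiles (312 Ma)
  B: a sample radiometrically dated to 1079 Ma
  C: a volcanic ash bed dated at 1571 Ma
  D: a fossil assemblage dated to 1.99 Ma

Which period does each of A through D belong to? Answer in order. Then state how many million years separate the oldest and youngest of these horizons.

Match each age against the start–end ranges in the excerpt: A = 312 Ma → Carboniferous (358.9–298.9); B = 1079 Ma → Stenian (1200–1000); C = 1571 Ma → Calymmian (1600–1400); D = 1.99 Ma → Quaternary (2.58–0).
The largest age is 1571 Ma and the smallest is 1.99 Ma; their difference is 1569.01 Myr.

A — Carboniferous; B — Stenian; C — Calymmian; D — Quaternary; span 1569.01 million years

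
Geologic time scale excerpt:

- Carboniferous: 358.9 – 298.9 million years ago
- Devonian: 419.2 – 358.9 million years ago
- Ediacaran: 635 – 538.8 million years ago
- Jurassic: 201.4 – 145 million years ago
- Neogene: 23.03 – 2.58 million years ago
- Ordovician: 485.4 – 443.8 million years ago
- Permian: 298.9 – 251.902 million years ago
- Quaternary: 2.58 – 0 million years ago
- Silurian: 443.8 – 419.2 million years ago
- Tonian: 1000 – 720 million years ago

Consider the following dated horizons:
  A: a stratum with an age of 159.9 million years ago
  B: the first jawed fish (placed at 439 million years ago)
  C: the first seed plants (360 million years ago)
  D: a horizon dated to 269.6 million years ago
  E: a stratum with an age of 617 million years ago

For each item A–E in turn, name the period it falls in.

A: 159.9 Ma lies in 201.4–145 Ma, so Jurassic.
B: 439 Ma lies in 443.8–419.2 Ma, so Silurian.
C: 360 Ma lies in 419.2–358.9 Ma, so Devonian.
D: 269.6 Ma lies in 298.9–251.902 Ma, so Permian.
E: 617 Ma lies in 635–538.8 Ma, so Ediacaran.

A — Jurassic; B — Silurian; C — Devonian; D — Permian; E — Ediacaran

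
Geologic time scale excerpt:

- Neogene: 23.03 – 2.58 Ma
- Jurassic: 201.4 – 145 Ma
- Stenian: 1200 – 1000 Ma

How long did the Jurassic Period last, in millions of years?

56.4 million years

201.4 − 145 = 56.4 million years.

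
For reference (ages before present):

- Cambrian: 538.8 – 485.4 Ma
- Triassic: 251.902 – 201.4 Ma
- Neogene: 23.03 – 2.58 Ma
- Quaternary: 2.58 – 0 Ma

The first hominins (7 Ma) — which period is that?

7 Ma lies between 23.03 and 2.58 Ma, so it falls in the Neogene.

Neogene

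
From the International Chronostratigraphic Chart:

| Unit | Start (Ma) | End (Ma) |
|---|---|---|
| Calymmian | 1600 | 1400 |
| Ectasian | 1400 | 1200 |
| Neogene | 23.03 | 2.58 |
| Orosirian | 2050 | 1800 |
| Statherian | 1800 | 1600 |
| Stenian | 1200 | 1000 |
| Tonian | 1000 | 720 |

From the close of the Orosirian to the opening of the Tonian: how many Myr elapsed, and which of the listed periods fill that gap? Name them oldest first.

End of Orosirian = 1800 Ma; start of Tonian = 1000 Ma.
Gap = 1800 − 1000 = 800 Myr.
Periods wholly inside 1800–1000 Ma: Statherian (1800–1600), Calymmian (1600–1400), Ectasian (1400–1200), Stenian (1200–1000).

800 million years; Statherian, Calymmian, Ectasian, Stenian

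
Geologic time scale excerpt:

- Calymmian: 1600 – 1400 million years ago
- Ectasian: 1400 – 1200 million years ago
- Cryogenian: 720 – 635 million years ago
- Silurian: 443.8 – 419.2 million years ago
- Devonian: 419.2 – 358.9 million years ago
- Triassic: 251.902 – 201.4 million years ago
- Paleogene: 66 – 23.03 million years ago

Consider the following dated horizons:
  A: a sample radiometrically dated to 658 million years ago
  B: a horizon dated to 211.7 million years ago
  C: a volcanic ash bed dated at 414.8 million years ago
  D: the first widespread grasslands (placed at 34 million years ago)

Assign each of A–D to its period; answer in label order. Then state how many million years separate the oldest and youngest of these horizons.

A — Cryogenian; B — Triassic; C — Devonian; D — Paleogene; span 624 million years

Match each age against the start–end ranges in the excerpt: A = 658 Ma → Cryogenian (720–635); B = 211.7 Ma → Triassic (251.902–201.4); C = 414.8 Ma → Devonian (419.2–358.9); D = 34 Ma → Paleogene (66–23.03).
The largest age is 658 Ma and the smallest is 34 Ma; their difference is 624 Myr.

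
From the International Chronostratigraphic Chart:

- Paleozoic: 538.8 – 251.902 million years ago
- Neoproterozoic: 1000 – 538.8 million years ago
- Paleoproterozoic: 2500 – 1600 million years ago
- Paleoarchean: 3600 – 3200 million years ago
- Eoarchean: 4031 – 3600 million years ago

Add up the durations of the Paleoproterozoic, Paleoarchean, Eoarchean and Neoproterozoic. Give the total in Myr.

Each duration: Paleoproterozoic = 900; Paleoarchean = 400; Eoarchean = 431; Neoproterozoic = 461.2.
Sum: 900 + 400 + 431 + 461.2 = 2192.2 Myr.

2192.2 million years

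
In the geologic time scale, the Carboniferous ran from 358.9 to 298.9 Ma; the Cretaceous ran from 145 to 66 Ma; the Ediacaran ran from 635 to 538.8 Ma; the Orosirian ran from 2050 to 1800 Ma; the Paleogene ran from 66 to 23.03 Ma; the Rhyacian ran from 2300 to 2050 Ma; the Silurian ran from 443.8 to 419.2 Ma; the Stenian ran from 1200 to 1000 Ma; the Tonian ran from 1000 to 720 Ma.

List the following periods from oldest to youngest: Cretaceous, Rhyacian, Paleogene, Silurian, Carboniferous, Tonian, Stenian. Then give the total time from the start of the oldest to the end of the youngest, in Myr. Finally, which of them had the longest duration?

From the excerpt: Cretaceous 145–66; Rhyacian 2300–2050; Paleogene 66–23.03; Silurian 443.8–419.2; Carboniferous 358.9–298.9; Tonian 1000–720; Stenian 1200–1000 (Ma).
Larger Ma is earlier, so the oldest is Rhyacian and the youngest is Paleogene; oldest to youngest: Rhyacian, Stenian, Tonian, Silurian, Carboniferous, Cretaceous, Paleogene.
Oldest start 2300 minus youngest end 23.03 gives 2276.97 Myr overall.
Individual lengths (start − end): Tonian 280; Paleogene 42.97; Cretaceous 79; Rhyacian 250; Stenian 200; Silurian 24.6; Carboniferous 60. The largest is Tonian at 280 Myr.

Rhyacian → Stenian → Tonian → Silurian → Carboniferous → Cretaceous → Paleogene; total span 2276.97 Myr; longest is Tonian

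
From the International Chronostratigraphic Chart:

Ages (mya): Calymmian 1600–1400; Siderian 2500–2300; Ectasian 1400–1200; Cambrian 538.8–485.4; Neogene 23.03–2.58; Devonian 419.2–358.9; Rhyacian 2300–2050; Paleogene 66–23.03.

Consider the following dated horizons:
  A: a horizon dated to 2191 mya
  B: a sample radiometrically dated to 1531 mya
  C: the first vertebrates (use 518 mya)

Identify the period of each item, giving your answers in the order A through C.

Match each age against the start–end ranges in the excerpt: A = 2191 Ma → Rhyacian (2300–2050); B = 1531 Ma → Calymmian (1600–1400); C = 518 Ma → Cambrian (538.8–485.4).

A — Rhyacian; B — Calymmian; C — Cambrian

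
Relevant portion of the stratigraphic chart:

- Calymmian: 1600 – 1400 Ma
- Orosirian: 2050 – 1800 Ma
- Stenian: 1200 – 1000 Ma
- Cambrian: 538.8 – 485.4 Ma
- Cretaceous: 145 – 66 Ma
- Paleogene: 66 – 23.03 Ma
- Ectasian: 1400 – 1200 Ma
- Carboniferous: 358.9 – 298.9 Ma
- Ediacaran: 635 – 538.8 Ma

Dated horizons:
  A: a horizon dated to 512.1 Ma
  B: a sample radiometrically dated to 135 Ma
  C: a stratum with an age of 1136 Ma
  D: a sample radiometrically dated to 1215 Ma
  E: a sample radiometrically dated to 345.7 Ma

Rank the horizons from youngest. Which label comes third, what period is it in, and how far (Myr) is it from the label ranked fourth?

A, in the Cambrian; 623.9 million years to C

Sorted youngest-first by Ma: B (135), E (345.7), A (512.1), C (1136), D (1215).
The third youngest is A at 512.1 Ma, which lies in 538.8–485.4 Ma: the Cambrian.
The fourth youngest is C at 1136 Ma; separation = |512.1 − 1136| = 623.9 Myr.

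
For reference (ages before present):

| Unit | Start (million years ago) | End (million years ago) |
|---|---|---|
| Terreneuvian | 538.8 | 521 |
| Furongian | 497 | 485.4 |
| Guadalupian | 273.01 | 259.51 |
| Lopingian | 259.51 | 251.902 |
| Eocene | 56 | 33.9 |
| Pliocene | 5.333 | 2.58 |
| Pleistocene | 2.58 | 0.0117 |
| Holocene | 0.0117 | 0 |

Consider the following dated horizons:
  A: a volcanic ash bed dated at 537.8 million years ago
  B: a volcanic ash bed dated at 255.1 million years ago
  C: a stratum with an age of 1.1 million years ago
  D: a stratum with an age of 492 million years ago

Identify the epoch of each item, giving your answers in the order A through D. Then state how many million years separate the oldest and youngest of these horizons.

A — Terreneuvian; B — Lopingian; C — Pleistocene; D — Furongian; span 536.7 million years

A: 537.8 Ma lies in 538.8–521 Ma, so Terreneuvian.
B: 255.1 Ma lies in 259.51–251.902 Ma, so Lopingian.
C: 1.1 Ma lies in 2.58–0.0117 Ma, so Pleistocene.
D: 492 Ma lies in 497–485.4 Ma, so Furongian.
Oldest = 537.8 Ma, youngest = 1.1 Ma → span 536.7 Myr.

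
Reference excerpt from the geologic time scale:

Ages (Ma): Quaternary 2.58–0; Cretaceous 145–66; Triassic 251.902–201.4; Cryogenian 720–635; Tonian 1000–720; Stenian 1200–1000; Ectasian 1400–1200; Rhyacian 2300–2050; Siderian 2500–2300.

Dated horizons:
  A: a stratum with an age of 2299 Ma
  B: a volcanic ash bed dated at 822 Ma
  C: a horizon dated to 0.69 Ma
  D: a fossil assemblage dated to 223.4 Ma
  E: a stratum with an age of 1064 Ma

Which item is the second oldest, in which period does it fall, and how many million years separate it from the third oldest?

E, in the Stenian; 242 million years to B

Sorted oldest-first by Ma: A (2299), E (1064), B (822), D (223.4), C (0.69).
The second oldest is E at 1064 Ma, which lies in 1200–1000 Ma: the Stenian.
The third oldest is B at 822 Ma; separation = |1064 − 822| = 242 Myr.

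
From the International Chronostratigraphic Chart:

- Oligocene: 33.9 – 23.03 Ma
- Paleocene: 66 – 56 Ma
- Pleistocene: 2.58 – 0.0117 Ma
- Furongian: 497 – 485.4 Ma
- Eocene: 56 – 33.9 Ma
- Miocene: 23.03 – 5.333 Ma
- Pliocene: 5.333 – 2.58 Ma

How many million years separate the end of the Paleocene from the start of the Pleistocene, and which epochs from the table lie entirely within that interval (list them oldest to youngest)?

53.42 million years; Eocene, Oligocene, Miocene, Pliocene

End of Paleocene = 56 Ma; start of Pleistocene = 2.58 Ma.
Gap = 56 − 2.58 = 53.42 Myr.
Epochs wholly inside 56–2.58 Ma: Eocene (56–33.9), Oligocene (33.9–23.03), Miocene (23.03–5.333), Pliocene (5.333–2.58).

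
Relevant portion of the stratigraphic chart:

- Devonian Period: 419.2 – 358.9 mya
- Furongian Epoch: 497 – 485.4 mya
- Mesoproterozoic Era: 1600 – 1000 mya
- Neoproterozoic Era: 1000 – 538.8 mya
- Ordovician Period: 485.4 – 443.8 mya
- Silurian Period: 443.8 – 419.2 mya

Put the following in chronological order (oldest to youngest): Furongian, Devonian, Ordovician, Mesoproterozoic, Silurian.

Sorting by start age (descending Ma, since larger Ma = older): Mesoproterozoic start 1600, Furongian start 497, Ordovician start 485.4, Silurian start 443.8, Devonian start 419.2.

Mesoproterozoic, Furongian, Ordovician, Silurian, Devonian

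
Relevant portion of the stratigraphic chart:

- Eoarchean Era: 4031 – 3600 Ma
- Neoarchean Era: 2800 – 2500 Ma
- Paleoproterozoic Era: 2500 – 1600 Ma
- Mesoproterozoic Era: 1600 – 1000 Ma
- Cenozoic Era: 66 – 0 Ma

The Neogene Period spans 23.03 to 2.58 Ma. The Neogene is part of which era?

The Neogene (23.03–2.58 Ma) lies entirely within 66–0 Ma, the Cenozoic Era.

Cenozoic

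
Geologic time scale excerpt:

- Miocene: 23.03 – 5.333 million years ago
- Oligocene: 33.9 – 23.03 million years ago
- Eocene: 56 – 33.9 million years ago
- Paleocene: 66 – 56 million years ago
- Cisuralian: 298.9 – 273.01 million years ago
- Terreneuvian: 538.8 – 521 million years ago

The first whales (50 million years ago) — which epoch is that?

50 Ma lies between 56 and 33.9 Ma, so it falls in the Eocene.

Eocene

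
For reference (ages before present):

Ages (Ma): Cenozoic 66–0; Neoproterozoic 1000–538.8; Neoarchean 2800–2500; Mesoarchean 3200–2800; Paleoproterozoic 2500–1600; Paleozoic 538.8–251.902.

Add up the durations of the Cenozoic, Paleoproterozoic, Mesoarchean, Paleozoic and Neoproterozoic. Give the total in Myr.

2114.098 million years

Each duration: Cenozoic = 66; Paleoproterozoic = 900; Mesoarchean = 400; Paleozoic = 286.898; Neoproterozoic = 461.2.
Sum: 66 + 900 + 400 + 286.898 + 461.2 = 2114.098 Myr.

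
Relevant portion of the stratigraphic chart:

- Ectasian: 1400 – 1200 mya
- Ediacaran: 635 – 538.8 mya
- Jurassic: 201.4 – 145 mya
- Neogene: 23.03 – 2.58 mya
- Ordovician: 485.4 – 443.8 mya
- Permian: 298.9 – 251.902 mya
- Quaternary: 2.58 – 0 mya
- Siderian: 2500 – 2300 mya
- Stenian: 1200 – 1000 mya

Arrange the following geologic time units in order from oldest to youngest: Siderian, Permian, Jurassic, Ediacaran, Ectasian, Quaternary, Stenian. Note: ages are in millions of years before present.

Read off each span (Ma): Siderian 2500–2300; Permian 298.9–251.902; Jurassic 201.4–145; Ediacaran 635–538.8; Ectasian 1400–1200; Quaternary 2.58–0; Stenian 1200–1000.
Larger Ma is older, so oldest→youngest is Siderian, Ectasian, Stenian, Ediacaran, Permian, Jurassic, Quaternary.

Siderian → Ectasian → Stenian → Ediacaran → Permian → Jurassic → Quaternary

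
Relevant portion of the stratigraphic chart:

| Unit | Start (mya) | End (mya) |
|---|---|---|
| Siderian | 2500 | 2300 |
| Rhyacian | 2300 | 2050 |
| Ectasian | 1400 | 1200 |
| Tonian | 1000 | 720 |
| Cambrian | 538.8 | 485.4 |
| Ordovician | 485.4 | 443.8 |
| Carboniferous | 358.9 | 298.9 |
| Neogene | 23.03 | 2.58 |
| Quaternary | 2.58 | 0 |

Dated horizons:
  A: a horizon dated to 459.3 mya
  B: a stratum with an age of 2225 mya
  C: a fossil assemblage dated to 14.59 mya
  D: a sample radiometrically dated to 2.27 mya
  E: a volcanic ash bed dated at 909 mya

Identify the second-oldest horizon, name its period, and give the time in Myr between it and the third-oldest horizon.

E, in the Tonian; 449.7 million years to A

Sorted oldest-first by Ma: B (2225), E (909), A (459.3), C (14.59), D (2.27).
The second oldest is E at 909 Ma, which lies in 1000–720 Ma: the Tonian.
The third oldest is A at 459.3 Ma; separation = |909 − 459.3| = 449.7 Myr.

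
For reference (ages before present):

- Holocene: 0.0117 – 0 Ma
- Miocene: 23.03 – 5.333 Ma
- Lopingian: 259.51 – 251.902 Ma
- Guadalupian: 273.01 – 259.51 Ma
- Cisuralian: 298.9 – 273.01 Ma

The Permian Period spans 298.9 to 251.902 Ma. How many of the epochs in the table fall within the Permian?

3

Epochs inside 298.9–251.902 Ma: Cisuralian, Guadalupian, Lopingian — 3 in total.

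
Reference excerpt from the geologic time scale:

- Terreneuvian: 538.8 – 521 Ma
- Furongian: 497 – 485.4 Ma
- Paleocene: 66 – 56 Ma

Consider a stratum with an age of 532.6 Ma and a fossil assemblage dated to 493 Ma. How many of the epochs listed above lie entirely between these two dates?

The older date is 532.6 Ma and the younger is 493 Ma.
No epoch both begins after 532.6 Ma and ends before 493 Ma, so the count is 0.

0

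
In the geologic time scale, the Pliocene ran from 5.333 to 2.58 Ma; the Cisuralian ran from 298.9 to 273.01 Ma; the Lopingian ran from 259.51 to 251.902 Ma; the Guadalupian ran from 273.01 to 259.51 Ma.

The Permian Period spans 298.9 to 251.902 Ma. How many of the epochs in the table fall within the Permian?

Epochs inside 298.9–251.902 Ma: Cisuralian, Guadalupian, Lopingian — 3 in total.

3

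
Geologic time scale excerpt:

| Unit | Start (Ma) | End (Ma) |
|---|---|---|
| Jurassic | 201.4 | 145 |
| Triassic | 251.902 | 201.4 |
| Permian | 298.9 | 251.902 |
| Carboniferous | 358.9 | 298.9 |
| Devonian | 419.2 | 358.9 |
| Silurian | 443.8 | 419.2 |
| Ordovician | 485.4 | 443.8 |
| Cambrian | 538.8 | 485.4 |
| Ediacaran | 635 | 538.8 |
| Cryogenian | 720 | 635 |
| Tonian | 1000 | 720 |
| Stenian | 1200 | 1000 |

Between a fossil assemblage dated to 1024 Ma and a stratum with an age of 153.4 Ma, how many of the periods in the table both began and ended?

10

1024 Ma sits inside the Stenian (1200–1000) and 153.4 Ma inside the Jurassic (201.4–145); neither of those is wholly between the two dates.
The listed periods lying completely between them are Tonian, Cryogenian, Ediacaran, Cambrian, Ordovician, Silurian, Devonian, Carboniferous, Permian, Triassic — 10 in all.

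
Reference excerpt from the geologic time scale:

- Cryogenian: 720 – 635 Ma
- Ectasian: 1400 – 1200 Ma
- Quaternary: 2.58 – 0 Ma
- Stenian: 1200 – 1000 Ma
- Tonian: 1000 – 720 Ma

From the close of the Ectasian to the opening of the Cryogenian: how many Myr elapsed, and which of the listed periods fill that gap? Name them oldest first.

480 million years; Stenian, Tonian

The Ectasian closes at 1200 Ma and the Cryogenian opens at 720 Ma, so the interval is 1200 − 720 = 480 Myr.
A period fits inside if it starts at or after 1200 Ma and ends at or before 720 Ma; oldest first that gives Stenian, Tonian.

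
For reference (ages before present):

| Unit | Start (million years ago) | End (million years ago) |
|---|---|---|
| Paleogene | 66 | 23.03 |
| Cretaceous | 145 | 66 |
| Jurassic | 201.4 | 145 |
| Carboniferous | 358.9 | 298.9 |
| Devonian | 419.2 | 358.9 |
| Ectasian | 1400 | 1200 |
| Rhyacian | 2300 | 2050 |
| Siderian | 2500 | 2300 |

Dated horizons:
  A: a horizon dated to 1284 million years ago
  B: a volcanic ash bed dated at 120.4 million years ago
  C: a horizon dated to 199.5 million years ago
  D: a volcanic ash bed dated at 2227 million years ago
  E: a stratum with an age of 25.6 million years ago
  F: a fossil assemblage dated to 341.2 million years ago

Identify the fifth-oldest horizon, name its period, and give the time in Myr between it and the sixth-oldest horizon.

B, in the Cretaceous; 94.8 million years to E

Larger Ma means older, so oldest first: D 2227 > A 1284 > F 341.2 > C 199.5 > B 120.4 > E 25.6.
Counting 5 along gives B (120.4 Ma); the excerpt puts that inside the Cretaceous, 145–66 Ma.
Next in line is E (25.6 Ma), and 120.4 − 25.6 = 94.8 Myr.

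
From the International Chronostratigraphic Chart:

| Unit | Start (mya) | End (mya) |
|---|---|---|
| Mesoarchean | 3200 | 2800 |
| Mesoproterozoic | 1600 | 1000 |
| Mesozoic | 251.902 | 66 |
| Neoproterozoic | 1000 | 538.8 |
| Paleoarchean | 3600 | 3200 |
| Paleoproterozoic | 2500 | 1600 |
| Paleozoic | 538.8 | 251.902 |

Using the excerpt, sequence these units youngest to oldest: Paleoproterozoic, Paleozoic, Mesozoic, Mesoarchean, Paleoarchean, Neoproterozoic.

Mesozoic, Paleozoic, Neoproterozoic, Paleoproterozoic, Mesoarchean, Paleoarchean

Sorting by start age (ascending Ma, since larger Ma = older): Mesozoic start 251.902, Paleozoic start 538.8, Neoproterozoic start 1000, Paleoproterozoic start 2500, Mesoarchean start 3200, Paleoarchean start 3600.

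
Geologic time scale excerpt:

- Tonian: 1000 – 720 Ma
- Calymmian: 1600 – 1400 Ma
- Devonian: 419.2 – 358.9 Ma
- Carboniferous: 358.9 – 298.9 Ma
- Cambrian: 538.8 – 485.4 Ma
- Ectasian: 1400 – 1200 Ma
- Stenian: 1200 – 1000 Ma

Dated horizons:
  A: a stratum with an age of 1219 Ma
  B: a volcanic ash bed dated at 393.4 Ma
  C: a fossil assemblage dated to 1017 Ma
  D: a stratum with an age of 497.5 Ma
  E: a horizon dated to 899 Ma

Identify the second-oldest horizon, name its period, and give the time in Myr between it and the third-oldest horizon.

Sorted oldest-first by Ma: A (1219), C (1017), E (899), D (497.5), B (393.4).
The second oldest is C at 1017 Ma, which lies in 1200–1000 Ma: the Stenian.
The third oldest is E at 899 Ma; separation = |1017 − 899| = 118 Myr.

C, in the Stenian; 118 million years to E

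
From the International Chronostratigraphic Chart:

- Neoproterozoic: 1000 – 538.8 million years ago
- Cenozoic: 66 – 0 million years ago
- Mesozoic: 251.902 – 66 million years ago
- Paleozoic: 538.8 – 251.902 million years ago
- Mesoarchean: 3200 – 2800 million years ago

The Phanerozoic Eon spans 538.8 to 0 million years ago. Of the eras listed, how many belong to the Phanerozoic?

3

Eras inside 538.8–0 Ma: Paleozoic, Mesozoic, Cenozoic — 3 in total.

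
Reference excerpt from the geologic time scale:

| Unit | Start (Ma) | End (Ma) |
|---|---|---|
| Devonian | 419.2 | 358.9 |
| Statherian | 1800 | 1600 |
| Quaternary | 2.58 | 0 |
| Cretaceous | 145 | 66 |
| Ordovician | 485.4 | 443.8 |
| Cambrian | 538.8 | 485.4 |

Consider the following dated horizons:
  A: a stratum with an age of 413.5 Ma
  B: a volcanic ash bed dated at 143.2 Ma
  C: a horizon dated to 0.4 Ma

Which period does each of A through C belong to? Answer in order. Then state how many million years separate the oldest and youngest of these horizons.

A — Devonian; B — Cretaceous; C — Quaternary; span 413.1 million years

A: 413.5 Ma lies in 419.2–358.9 Ma, so Devonian.
B: 143.2 Ma lies in 145–66 Ma, so Cretaceous.
C: 0.4 Ma lies in 2.58–0 Ma, so Quaternary.
Oldest = 413.5 Ma, youngest = 0.4 Ma → span 413.1 Myr.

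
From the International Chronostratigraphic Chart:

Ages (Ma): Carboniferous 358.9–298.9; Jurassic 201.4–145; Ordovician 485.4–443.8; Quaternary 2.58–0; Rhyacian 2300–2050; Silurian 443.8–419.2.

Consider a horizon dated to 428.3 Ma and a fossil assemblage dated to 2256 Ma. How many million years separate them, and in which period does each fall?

Elapsed time: 2256 − 428.3 = 1827.7 Myr.
428.3 Ma lies within 443.8–419.2 Ma: Silurian.
2256 Ma lies within 2300–2050 Ma: Rhyacian.

1827.7 million years apart; the first in the Silurian, the second in the Rhyacian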